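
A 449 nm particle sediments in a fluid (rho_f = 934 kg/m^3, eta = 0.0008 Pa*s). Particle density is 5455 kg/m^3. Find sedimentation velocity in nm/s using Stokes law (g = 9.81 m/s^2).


Radius R = 449/2 nm = 2.245e-07 m
Density difference = 5455 - 934 = 4521 kg/m^3
v = 2 * R^2 * (rho_p - rho_f) * g / (9 * eta)
v = 2 * (2.245e-07)^2 * 4521 * 9.81 / (9 * 0.0008)
v = 6.20917e-07 m/s = 620.9172 nm/s

620.9172


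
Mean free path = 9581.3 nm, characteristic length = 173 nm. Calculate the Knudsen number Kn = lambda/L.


Knudsen number Kn = lambda / L
Kn = 9581.3 / 173
Kn = 55.3832

55.3832


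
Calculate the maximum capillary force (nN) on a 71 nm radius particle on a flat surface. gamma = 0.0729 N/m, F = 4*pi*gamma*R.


Convert radius: R = 71 nm = 7.1e-08 m
F = 4 * pi * gamma * R
F = 4 * pi * 0.0729 * 7.1e-08
F = 6.50423e-08 N = 65.0423 nN

65.0423


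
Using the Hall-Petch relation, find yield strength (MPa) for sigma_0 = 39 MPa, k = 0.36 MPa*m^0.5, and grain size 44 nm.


d = 44 nm = 4.4e-08 m
sqrt(d) = 0.0002097618
Hall-Petch contribution = k / sqrt(d) = 0.36 / 0.0002097618 = 1716.2 MPa
sigma = sigma_0 + k/sqrt(d) = 39 + 1716.2 = 1755.2 MPa

1755.2


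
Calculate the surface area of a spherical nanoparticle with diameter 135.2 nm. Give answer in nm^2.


Radius r = 135.2/2 = 67.6 nm
Surface area SA = 4 * pi * r^2
SA = 4 * pi * (67.6)^2
SA = 57425.3 nm^2

57425.3


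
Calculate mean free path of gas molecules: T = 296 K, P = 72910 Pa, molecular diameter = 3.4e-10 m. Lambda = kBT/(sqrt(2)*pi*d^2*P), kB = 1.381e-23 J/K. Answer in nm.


Mean free path: lambda = kB*T / (sqrt(2) * pi * d^2 * P)
lambda = 1.381e-23 * 296 / (sqrt(2) * pi * (3.4e-10)^2 * 72910)
lambda = 1.09163e-07 m
lambda = 109.16 nm

109.16


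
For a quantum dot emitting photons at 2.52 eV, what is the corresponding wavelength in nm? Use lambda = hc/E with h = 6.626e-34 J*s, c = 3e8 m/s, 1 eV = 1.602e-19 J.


Convert energy: E = 2.52 eV = 2.52 * 1.602e-19 = 4.03704e-19 J
lambda = h*c / E = 6.626e-34 * 3e8 / 4.03704e-19
lambda = 4.9239e-07 m = 492.4 nm

492.4


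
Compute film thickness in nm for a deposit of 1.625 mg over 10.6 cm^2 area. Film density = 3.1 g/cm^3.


Convert: m = 1.625 mg = 1.6250e-06 kg, A = 10.6 cm^2 = 1.0600e-03 m^2, rho = 3.1 g/cm^3 = 3100 kg/m^3
t = m / (A * rho)
t = 1.6250e-06 / (1.0600e-03 * 3100)
t = 4.9452e-07 m = 494.5 nm

494.5


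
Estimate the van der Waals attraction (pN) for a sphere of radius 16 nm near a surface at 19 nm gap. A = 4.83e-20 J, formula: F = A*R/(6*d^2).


Convert to SI: R = 16 nm = 1.6e-08 m, d = 19 nm = 1.9e-08 m
F = A * R / (6 * d^2)
F = 4.83e-20 * 1.6e-08 / (6 * (1.9e-08)^2)
F = 3.56787e-13 N = 0.357 pN

0.357


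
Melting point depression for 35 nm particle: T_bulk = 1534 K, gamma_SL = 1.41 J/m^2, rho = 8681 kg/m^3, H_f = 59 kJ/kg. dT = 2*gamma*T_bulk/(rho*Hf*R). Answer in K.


Radius R = 35/2 = 17.5 nm = 1.75e-08 m
Convert H_f = 59 kJ/kg = 59000 J/kg
dT = 2 * gamma_SL * T_bulk / (rho * H_f * R)
dT = 2 * 1.41 * 1534 / (8681 * 59000 * 1.75e-08)
dT = 482.6 K

482.6


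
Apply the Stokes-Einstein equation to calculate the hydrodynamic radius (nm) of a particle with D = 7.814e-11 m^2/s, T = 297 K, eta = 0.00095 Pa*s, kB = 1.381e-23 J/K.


Stokes-Einstein: R = kB*T / (6*pi*eta*D)
R = 1.381e-23 * 297 / (6 * pi * 0.00095 * 7.814e-11)
R = 2.93124e-09 m = 2.93 nm

2.93


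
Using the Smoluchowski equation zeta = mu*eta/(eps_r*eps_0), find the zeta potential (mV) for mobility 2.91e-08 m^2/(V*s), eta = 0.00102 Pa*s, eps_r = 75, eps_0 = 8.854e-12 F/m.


Smoluchowski equation: zeta = mu * eta / (eps_r * eps_0)
zeta = 2.91e-08 * 0.00102 / (75 * 8.854e-12)
zeta = 0.044698 V = 44.7 mV

44.7


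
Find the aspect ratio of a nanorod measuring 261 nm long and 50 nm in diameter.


Aspect ratio AR = length / diameter
AR = 261 / 50
AR = 5.22

5.22


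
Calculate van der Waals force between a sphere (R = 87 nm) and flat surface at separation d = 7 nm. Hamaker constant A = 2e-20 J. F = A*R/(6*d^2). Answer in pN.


Convert to SI: R = 87 nm = 8.7e-08 m, d = 7 nm = 7e-09 m
F = A * R / (6 * d^2)
F = 2e-20 * 8.7e-08 / (6 * (7e-09)^2)
F = 5.91837e-12 N = 5.918 pN

5.918


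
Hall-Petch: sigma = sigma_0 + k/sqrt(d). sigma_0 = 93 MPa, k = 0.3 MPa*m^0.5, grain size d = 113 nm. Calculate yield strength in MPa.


d = 113 nm = 1.13e-07 m
sqrt(d) = 0.0003361547
Hall-Petch contribution = k / sqrt(d) = 0.3 / 0.0003361547 = 892.4 MPa
sigma = sigma_0 + k/sqrt(d) = 93 + 892.4 = 985.4 MPa

985.4


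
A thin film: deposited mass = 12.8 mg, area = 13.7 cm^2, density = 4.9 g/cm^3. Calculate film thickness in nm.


Convert: m = 12.8 mg = 1.2800e-05 kg, A = 13.7 cm^2 = 1.3700e-03 m^2, rho = 4.9 g/cm^3 = 4900 kg/m^3
t = m / (A * rho)
t = 1.2800e-05 / (1.3700e-03 * 4900)
t = 1.9067e-06 m = 1906.7 nm

1906.7


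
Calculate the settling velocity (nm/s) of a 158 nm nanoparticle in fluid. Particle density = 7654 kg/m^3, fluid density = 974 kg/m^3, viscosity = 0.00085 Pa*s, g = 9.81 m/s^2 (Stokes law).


Radius R = 158/2 nm = 7.9e-08 m
Density difference = 7654 - 974 = 6680 kg/m^3
v = 2 * R^2 * (rho_p - rho_f) * g / (9 * eta)
v = 2 * (7.9e-08)^2 * 6680 * 9.81 / (9 * 0.00085)
v = 1.06922e-07 m/s = 106.9223 nm/s

106.9223


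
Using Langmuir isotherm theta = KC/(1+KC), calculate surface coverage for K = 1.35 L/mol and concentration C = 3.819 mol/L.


Langmuir isotherm: theta = K*C / (1 + K*C)
K*C = 1.35 * 3.819 = 5.15565
theta = 5.15565 / (1 + 5.15565) = 5.15565 / 6.15565
theta = 0.8375

0.8375


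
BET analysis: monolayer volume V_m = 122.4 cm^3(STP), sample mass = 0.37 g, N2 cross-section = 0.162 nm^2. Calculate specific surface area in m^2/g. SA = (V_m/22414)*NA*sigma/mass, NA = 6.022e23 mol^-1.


Number of moles in monolayer = V_m / 22414 = 122.4 / 22414 = 0.00546087
Number of molecules = moles * NA = 0.00546087 * 6.022e23
SA = molecules * sigma / mass
SA = (122.4 / 22414) * 6.022e23 * 0.162e-18 / 0.37
SA = 1439.8 m^2/g

1439.8


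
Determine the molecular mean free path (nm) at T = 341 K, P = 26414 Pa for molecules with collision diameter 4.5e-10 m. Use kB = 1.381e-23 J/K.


Mean free path: lambda = kB*T / (sqrt(2) * pi * d^2 * P)
lambda = 1.381e-23 * 341 / (sqrt(2) * pi * (4.5e-10)^2 * 26414)
lambda = 1.98164e-07 m
lambda = 198.16 nm

198.16


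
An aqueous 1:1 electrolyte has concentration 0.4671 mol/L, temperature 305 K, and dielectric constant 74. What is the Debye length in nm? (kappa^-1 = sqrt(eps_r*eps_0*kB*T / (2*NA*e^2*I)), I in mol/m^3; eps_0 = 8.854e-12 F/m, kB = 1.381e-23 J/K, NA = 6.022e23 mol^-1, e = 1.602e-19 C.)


Ionic strength I = 0.4671 * 1^2 * 1000 = 467.1 mol/m^3
kappa^-1 = sqrt(74 * 8.854e-12 * 1.381e-23 * 305 / (2 * 6.022e23 * (1.602e-19)^2 * 467.1))
kappa^-1 = 0.437 nm

0.437


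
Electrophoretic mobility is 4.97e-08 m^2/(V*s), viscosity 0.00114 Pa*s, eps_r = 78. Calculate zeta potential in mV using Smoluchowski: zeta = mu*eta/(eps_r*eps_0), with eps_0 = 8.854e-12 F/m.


Smoluchowski equation: zeta = mu * eta / (eps_r * eps_0)
zeta = 4.97e-08 * 0.00114 / (78 * 8.854e-12)
zeta = 0.08204 V = 82.04 mV

82.04


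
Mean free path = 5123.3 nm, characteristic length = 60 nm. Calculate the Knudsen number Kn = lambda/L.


Knudsen number Kn = lambda / L
Kn = 5123.3 / 60
Kn = 85.3883

85.3883


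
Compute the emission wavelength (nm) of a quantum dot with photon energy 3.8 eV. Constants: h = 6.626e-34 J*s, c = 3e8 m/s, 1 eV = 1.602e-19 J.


Convert energy: E = 3.8 eV = 3.8 * 1.602e-19 = 6.0876e-19 J
lambda = h*c / E = 6.626e-34 * 3e8 / 6.0876e-19
lambda = 3.26533e-07 m = 326.5 nm

326.5


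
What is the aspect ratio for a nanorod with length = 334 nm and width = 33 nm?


Aspect ratio AR = length / diameter
AR = 334 / 33
AR = 10.12

10.12


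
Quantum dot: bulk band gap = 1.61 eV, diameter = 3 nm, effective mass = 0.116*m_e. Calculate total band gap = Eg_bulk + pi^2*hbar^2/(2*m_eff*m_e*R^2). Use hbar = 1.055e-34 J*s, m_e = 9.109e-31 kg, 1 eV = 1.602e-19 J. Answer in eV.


Radius R = 3/2 nm = 1.5e-09 m
Confinement energy dE = pi^2 * hbar^2 / (2 * m_eff * m_e * R^2)
dE = pi^2 * (1.055e-34)^2 / (2 * 0.116 * 9.109e-31 * (1.5e-09)^2) J, divided by 1.602e-19 J/eV
dE = 1.4421 eV
Total band gap = E_g(bulk) + dE = 1.61 + 1.4421 = 3.0521 eV

3.0521


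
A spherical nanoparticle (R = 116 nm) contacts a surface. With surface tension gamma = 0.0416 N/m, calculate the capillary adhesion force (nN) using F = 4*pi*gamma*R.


Convert radius: R = 116 nm = 1.16e-07 m
F = 4 * pi * gamma * R
F = 4 * pi * 0.0416 * 1.16e-07
F = 6.06403e-08 N = 60.6403 nN

60.6403


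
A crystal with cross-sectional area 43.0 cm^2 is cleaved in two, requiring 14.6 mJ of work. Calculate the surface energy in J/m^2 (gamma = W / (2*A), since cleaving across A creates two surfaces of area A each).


Convert: A = 43.0 cm^2 = 0.0043 m^2, W = 14.6 mJ = 0.0146 J
Cleaving exposes two faces of area A, so total new surface = 2*A and gamma = W / (2*A)
gamma = 0.0146 / (2 * 0.0043)
gamma = 1.698 J/m^2

1.698


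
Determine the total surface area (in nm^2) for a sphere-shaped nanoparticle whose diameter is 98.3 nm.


Radius r = 98.3/2 = 49.15 nm
Surface area SA = 4 * pi * r^2
SA = 4 * pi * (49.15)^2
SA = 30356.86 nm^2

30356.86


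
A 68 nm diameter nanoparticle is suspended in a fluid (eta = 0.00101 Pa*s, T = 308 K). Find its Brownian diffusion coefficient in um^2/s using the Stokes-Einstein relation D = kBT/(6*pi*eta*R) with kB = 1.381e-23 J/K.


Radius R = 68/2 = 34 nm = 3.4e-08 m
D = kB*T / (6*pi*eta*R)
D = 1.381e-23 * 308 / (6 * pi * 0.00101 * 3.4e-08)
D = 6.57117e-12 m^2/s = 6.571 um^2/s

6.571


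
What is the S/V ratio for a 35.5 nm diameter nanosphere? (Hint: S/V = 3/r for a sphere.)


Radius r = 35.5/2 = 17.75 nm
S/V = 3 / r = 3 / 17.75
S/V = 0.169 nm^-1

0.169


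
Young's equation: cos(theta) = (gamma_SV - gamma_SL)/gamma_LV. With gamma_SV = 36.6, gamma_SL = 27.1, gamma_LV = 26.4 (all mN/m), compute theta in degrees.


cos(theta) = (gamma_SV - gamma_SL) / gamma_LV
cos(theta) = (36.6 - 27.1) / 26.4
cos(theta) = 0.359848
theta = arccos(0.359848) = 68.91 degrees

68.91


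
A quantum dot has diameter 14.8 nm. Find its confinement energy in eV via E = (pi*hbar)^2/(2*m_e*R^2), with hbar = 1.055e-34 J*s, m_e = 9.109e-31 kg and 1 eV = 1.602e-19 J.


Radius R = 14.8/2 = 7.4 nm = 7.4e-09 m
E = (pi * 1.055e-34)^2 / (2 * 9.109e-31 * (7.4e-09)^2)
E(J) = 1.10113e-21
E = E(J) / 1.602e-19 = 0.0069 eV

0.0069


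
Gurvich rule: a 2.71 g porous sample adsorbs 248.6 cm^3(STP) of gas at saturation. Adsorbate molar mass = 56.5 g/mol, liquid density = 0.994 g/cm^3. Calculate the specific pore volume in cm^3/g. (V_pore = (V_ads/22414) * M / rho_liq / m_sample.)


Moles adsorbed n = V_ads / 22414 = 248.6 / 22414 = 1.109128e-02 mol
Liquid volume V_liq = n * M / rho_liq = 1.109128e-02 * 56.5 / 0.994 = 0.63044 cm^3
Specific pore volume V_pore = V_liq / m_sample = 0.63044 / 2.71
V_pore = 0.2326 cm^3/g

0.2326


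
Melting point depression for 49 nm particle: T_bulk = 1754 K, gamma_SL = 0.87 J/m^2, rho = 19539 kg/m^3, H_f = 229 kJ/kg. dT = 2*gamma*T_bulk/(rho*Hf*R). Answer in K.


Radius R = 49/2 = 24.5 nm = 2.45e-08 m
Convert H_f = 229 kJ/kg = 229000 J/kg
dT = 2 * gamma_SL * T_bulk / (rho * H_f * R)
dT = 2 * 0.87 * 1754 / (19539 * 229000 * 2.45e-08)
dT = 27.8 K

27.8


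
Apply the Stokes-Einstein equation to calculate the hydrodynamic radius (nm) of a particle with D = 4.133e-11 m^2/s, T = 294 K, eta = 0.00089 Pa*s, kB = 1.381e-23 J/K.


Stokes-Einstein: R = kB*T / (6*pi*eta*D)
R = 1.381e-23 * 294 / (6 * pi * 0.00089 * 4.133e-11)
R = 5.85578e-09 m = 5.86 nm

5.86


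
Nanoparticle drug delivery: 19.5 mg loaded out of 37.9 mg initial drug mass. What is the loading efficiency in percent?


Drug loading efficiency = (drug loaded / drug initial) * 100
DLE = 19.5 / 37.9 * 100
DLE = 0.5145 * 100
DLE = 51.45%

51.45


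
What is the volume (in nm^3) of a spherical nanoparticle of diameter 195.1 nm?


Radius r = 195.1/2 = 97.55 nm
Volume V = (4/3) * pi * r^3
V = (4/3) * pi * (97.55)^3
V = 3888395.49 nm^3

3888395.49


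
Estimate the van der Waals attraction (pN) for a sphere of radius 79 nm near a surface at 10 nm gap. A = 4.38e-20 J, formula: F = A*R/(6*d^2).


Convert to SI: R = 79 nm = 7.9e-08 m, d = 10 nm = 1e-08 m
F = A * R / (6 * d^2)
F = 4.38e-20 * 7.9e-08 / (6 * (1e-08)^2)
F = 5.767e-12 N = 5.767 pN

5.767


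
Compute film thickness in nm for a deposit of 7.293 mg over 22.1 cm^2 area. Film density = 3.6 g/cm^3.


Convert: m = 7.293 mg = 7.2930e-06 kg, A = 22.1 cm^2 = 2.2100e-03 m^2, rho = 3.6 g/cm^3 = 3600 kg/m^3
t = m / (A * rho)
t = 7.2930e-06 / (2.2100e-03 * 3600)
t = 9.1667e-07 m = 916.7 nm

916.7


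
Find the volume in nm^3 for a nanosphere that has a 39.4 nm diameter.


Radius r = 39.4/2 = 19.7 nm
Volume V = (4/3) * pi * r^3
V = (4/3) * pi * (19.7)^3
V = 32024.86 nm^3

32024.86


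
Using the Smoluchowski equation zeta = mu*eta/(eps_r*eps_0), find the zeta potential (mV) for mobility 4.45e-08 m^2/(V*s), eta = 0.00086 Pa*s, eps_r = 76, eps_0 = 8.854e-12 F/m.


Smoluchowski equation: zeta = mu * eta / (eps_r * eps_0)
zeta = 4.45e-08 * 0.00086 / (76 * 8.854e-12)
zeta = 0.056873 V = 56.87 mV

56.87


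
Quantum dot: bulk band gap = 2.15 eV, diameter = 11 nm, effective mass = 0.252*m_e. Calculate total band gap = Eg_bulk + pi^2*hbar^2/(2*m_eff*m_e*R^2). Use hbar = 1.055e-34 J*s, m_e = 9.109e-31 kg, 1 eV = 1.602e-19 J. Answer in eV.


Radius R = 11/2 nm = 5.5e-09 m
Confinement energy dE = pi^2 * hbar^2 / (2 * m_eff * m_e * R^2)
dE = pi^2 * (1.055e-34)^2 / (2 * 0.252 * 9.109e-31 * (5.5e-09)^2) J, divided by 1.602e-19 J/eV
dE = 0.0494 eV
Total band gap = E_g(bulk) + dE = 2.15 + 0.0494 = 2.1994 eV

2.1994


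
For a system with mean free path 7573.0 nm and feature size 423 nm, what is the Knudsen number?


Knudsen number Kn = lambda / L
Kn = 7573.0 / 423
Kn = 17.9031

17.9031


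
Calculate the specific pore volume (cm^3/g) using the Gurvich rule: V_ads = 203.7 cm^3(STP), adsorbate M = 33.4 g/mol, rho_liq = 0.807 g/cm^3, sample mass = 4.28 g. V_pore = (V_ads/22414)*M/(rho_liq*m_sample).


Moles adsorbed n = V_ads / 22414 = 203.7 / 22414 = 9.088070e-03 mol
Liquid volume V_liq = n * M / rho_liq = 9.088070e-03 * 33.4 / 0.807 = 0.37614 cm^3
Specific pore volume V_pore = V_liq / m_sample = 0.37614 / 4.28
V_pore = 0.0879 cm^3/g

0.0879


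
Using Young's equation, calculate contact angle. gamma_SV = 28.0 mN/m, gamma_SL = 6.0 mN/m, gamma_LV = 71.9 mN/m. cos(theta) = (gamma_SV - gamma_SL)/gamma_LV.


cos(theta) = (gamma_SV - gamma_SL) / gamma_LV
cos(theta) = (28.0 - 6.0) / 71.9
cos(theta) = 0.305981
theta = arccos(0.305981) = 72.18 degrees

72.18


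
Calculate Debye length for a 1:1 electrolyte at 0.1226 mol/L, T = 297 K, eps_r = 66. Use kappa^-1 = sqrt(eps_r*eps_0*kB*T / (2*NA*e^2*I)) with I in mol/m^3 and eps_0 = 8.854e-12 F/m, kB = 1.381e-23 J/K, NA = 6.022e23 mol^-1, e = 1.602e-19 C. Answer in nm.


Ionic strength I = 0.1226 * 1^2 * 1000 = 122.6 mol/m^3
kappa^-1 = sqrt(66 * 8.854e-12 * 1.381e-23 * 297 / (2 * 6.022e23 * (1.602e-19)^2 * 122.6))
kappa^-1 = 0.795 nm

0.795


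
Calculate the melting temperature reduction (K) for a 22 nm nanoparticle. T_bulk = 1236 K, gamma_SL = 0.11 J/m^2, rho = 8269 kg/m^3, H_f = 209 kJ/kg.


Radius R = 22/2 = 11 nm = 1.1e-08 m
Convert H_f = 209 kJ/kg = 209000 J/kg
dT = 2 * gamma_SL * T_bulk / (rho * H_f * R)
dT = 2 * 0.11 * 1236 / (8269 * 209000 * 1.1e-08)
dT = 14.3 K

14.3


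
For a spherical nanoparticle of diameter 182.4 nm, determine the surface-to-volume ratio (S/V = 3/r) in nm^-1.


Radius r = 182.4/2 = 91.2 nm
S/V = 3 / r = 3 / 91.2
S/V = 0.0329 nm^-1

0.0329


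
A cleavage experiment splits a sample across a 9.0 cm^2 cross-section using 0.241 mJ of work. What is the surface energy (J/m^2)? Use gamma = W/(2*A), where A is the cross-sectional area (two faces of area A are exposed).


Convert: A = 9.0 cm^2 = 0.0009 m^2, W = 0.241 mJ = 0.000241 J
Cleaving exposes two faces of area A, so total new surface = 2*A and gamma = W / (2*A)
gamma = 0.000241 / (2 * 0.0009)
gamma = 0.134 J/m^2

0.134


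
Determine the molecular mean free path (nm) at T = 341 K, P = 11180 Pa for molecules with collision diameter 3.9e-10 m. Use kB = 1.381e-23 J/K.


Mean free path: lambda = kB*T / (sqrt(2) * pi * d^2 * P)
lambda = 1.381e-23 * 341 / (sqrt(2) * pi * (3.9e-10)^2 * 11180)
lambda = 6.23322e-07 m
lambda = 623.32 nm

623.32


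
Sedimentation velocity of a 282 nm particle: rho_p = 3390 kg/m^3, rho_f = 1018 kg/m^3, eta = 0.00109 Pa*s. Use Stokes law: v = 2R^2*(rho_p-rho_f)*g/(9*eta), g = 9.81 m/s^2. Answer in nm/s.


Radius R = 282/2 nm = 1.41e-07 m
Density difference = 3390 - 1018 = 2372 kg/m^3
v = 2 * R^2 * (rho_p - rho_f) * g / (9 * eta)
v = 2 * (1.41e-07)^2 * 2372 * 9.81 / (9 * 0.00109)
v = 9.43155e-08 m/s = 94.3155 nm/s

94.3155


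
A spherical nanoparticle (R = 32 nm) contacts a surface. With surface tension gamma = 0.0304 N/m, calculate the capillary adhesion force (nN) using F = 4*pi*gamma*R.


Convert radius: R = 32 nm = 3.2e-08 m
F = 4 * pi * gamma * R
F = 4 * pi * 0.0304 * 3.2e-08
F = 1.22246e-08 N = 12.2246 nN

12.2246


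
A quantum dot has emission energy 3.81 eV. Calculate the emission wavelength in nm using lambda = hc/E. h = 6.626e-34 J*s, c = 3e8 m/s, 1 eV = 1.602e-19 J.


Convert energy: E = 3.81 eV = 3.81 * 1.602e-19 = 6.10362e-19 J
lambda = h*c / E = 6.626e-34 * 3e8 / 6.10362e-19
lambda = 3.25676e-07 m = 325.7 nm

325.7


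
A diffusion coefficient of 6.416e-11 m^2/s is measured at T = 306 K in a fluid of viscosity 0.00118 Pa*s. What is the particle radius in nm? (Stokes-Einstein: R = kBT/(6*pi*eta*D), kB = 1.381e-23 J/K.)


Stokes-Einstein: R = kB*T / (6*pi*eta*D)
R = 1.381e-23 * 306 / (6 * pi * 0.00118 * 6.416e-11)
R = 2.9612e-09 m = 2.96 nm

2.96


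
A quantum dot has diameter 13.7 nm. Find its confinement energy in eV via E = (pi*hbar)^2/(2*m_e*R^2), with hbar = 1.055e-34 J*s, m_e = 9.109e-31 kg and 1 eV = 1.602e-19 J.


Radius R = 13.7/2 = 6.85 nm = 6.85e-09 m
E = (pi * 1.055e-34)^2 / (2 * 9.109e-31 * (6.85e-09)^2)
E(J) = 1.28506e-21
E = E(J) / 1.602e-19 = 0.008 eV

0.008


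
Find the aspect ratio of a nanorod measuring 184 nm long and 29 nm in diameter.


Aspect ratio AR = length / diameter
AR = 184 / 29
AR = 6.34

6.34


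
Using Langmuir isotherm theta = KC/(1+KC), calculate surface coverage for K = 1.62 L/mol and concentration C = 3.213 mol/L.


Langmuir isotherm: theta = K*C / (1 + K*C)
K*C = 1.62 * 3.213 = 5.20506
theta = 5.20506 / (1 + 5.20506) = 5.20506 / 6.20506
theta = 0.8388

0.8388


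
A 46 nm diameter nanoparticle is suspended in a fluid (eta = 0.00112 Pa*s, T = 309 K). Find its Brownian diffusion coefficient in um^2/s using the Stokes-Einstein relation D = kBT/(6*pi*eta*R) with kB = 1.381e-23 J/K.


Radius R = 46/2 = 23 nm = 2.3e-08 m
D = kB*T / (6*pi*eta*R)
D = 1.381e-23 * 309 / (6 * pi * 0.00112 * 2.3e-08)
D = 8.78831e-12 m^2/s = 8.788 um^2/s

8.788


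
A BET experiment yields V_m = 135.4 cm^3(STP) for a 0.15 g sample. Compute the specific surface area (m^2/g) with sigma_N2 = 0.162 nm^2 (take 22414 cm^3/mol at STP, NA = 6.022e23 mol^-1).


Number of moles in monolayer = V_m / 22414 = 135.4 / 22414 = 0.00604087
Number of molecules = moles * NA = 0.00604087 * 6.022e23
SA = molecules * sigma / mass
SA = (135.4 / 22414) * 6.022e23 * 0.162e-18 / 0.15
SA = 3928.8 m^2/g

3928.8


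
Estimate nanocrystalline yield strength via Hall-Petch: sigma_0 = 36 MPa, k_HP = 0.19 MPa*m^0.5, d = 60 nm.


d = 60 nm = 6e-08 m
sqrt(d) = 0.000244949
Hall-Petch contribution = k / sqrt(d) = 0.19 / 0.000244949 = 775.7 MPa
sigma = sigma_0 + k/sqrt(d) = 36 + 775.7 = 811.7 MPa

811.7


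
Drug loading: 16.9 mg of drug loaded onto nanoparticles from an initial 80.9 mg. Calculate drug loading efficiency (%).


Drug loading efficiency = (drug loaded / drug initial) * 100
DLE = 16.9 / 80.9 * 100
DLE = 0.2089 * 100
DLE = 20.89%

20.89


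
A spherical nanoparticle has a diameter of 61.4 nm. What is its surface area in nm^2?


Radius r = 61.4/2 = 30.7 nm
Surface area SA = 4 * pi * r^2
SA = 4 * pi * (30.7)^2
SA = 11843.68 nm^2

11843.68


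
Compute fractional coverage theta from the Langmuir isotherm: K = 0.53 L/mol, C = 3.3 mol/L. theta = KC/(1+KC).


Langmuir isotherm: theta = K*C / (1 + K*C)
K*C = 0.53 * 3.3 = 1.749
theta = 1.749 / (1 + 1.749) = 1.749 / 2.749
theta = 0.6362

0.6362


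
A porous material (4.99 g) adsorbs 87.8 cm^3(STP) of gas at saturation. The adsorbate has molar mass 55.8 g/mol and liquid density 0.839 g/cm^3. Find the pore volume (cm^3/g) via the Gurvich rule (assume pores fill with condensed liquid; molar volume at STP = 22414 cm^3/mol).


Moles adsorbed n = V_ads / 22414 = 87.8 / 22414 = 3.917195e-03 mol
Liquid volume V_liq = n * M / rho_liq = 3.917195e-03 * 55.8 / 0.839 = 0.26052 cm^3
Specific pore volume V_pore = V_liq / m_sample = 0.26052 / 4.99
V_pore = 0.0522 cm^3/g

0.0522


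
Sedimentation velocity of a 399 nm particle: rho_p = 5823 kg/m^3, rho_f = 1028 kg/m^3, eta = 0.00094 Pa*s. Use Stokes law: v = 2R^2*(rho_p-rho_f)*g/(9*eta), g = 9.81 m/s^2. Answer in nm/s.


Radius R = 399/2 nm = 1.995e-07 m
Density difference = 5823 - 1028 = 4795 kg/m^3
v = 2 * R^2 * (rho_p - rho_f) * g / (9 * eta)
v = 2 * (1.995e-07)^2 * 4795 * 9.81 / (9 * 0.00094)
v = 4.42591e-07 m/s = 442.5915 nm/s

442.5915


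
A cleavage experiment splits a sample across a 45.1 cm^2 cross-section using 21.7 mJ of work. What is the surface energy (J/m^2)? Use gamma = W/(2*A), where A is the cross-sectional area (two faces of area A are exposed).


Convert: A = 45.1 cm^2 = 0.00451 m^2, W = 21.7 mJ = 0.0217 J
Cleaving exposes two faces of area A, so total new surface = 2*A and gamma = W / (2*A)
gamma = 0.0217 / (2 * 0.00451)
gamma = 2.406 J/m^2

2.406


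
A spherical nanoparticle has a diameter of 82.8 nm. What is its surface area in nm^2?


Radius r = 82.8/2 = 41.4 nm
Surface area SA = 4 * pi * r^2
SA = 4 * pi * (41.4)^2
SA = 21538.26 nm^2

21538.26


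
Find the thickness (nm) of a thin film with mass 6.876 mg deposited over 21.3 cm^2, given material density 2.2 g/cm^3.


Convert: m = 6.876 mg = 6.8760e-06 kg, A = 21.3 cm^2 = 2.1300e-03 m^2, rho = 2.2 g/cm^3 = 2200 kg/m^3
t = m / (A * rho)
t = 6.8760e-06 / (2.1300e-03 * 2200)
t = 1.4673e-06 m = 1467.3 nm

1467.3


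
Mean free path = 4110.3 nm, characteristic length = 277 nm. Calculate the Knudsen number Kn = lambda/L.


Knudsen number Kn = lambda / L
Kn = 4110.3 / 277
Kn = 14.8386

14.8386


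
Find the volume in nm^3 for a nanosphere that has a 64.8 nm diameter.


Radius r = 64.8/2 = 32.4 nm
Volume V = (4/3) * pi * r^3
V = (4/3) * pi * (32.4)^3
V = 142470.07 nm^3

142470.07


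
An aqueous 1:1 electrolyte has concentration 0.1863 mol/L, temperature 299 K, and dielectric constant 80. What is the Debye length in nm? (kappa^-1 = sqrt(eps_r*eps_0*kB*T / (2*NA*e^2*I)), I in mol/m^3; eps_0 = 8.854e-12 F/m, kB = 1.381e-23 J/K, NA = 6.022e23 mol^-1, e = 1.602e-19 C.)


Ionic strength I = 0.1863 * 1^2 * 1000 = 186.3 mol/m^3
kappa^-1 = sqrt(80 * 8.854e-12 * 1.381e-23 * 299 / (2 * 6.022e23 * (1.602e-19)^2 * 186.3))
kappa^-1 = 0.713 nm

0.713


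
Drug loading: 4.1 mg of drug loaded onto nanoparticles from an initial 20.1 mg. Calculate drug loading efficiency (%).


Drug loading efficiency = (drug loaded / drug initial) * 100
DLE = 4.1 / 20.1 * 100
DLE = 0.204 * 100
DLE = 20.4%

20.4


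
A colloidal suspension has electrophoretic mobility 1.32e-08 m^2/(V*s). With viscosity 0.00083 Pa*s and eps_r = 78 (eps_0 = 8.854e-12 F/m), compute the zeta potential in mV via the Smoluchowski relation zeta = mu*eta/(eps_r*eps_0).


Smoluchowski equation: zeta = mu * eta / (eps_r * eps_0)
zeta = 1.32e-08 * 0.00083 / (78 * 8.854e-12)
zeta = 0.015864 V = 15.86 mV

15.86


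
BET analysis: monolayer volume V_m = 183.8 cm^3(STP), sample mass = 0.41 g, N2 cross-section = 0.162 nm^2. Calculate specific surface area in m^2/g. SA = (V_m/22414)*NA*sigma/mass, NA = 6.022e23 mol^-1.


Number of moles in monolayer = V_m / 22414 = 183.8 / 22414 = 0.00820023
Number of molecules = moles * NA = 0.00820023 * 6.022e23
SA = molecules * sigma / mass
SA = (183.8 / 22414) * 6.022e23 * 0.162e-18 / 0.41
SA = 1951.2 m^2/g

1951.2


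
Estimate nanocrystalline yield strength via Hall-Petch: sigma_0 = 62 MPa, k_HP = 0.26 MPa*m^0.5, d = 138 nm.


d = 138 nm = 1.38e-07 m
sqrt(d) = 0.0003714835
Hall-Petch contribution = k / sqrt(d) = 0.26 / 0.0003714835 = 699.9 MPa
sigma = sigma_0 + k/sqrt(d) = 62 + 699.9 = 761.9 MPa

761.9


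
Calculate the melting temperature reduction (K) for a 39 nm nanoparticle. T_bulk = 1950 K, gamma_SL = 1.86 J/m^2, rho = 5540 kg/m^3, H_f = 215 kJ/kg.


Radius R = 39/2 = 19.5 nm = 1.95e-08 m
Convert H_f = 215 kJ/kg = 215000 J/kg
dT = 2 * gamma_SL * T_bulk / (rho * H_f * R)
dT = 2 * 1.86 * 1950 / (5540 * 215000 * 1.95e-08)
dT = 312.3 K

312.3


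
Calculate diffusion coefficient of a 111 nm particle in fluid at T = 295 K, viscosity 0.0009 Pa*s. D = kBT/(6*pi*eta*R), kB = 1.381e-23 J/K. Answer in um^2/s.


Radius R = 111/2 = 55.5 nm = 5.55e-08 m
D = kB*T / (6*pi*eta*R)
D = 1.381e-23 * 295 / (6 * pi * 0.0009 * 5.55e-08)
D = 4.32692e-12 m^2/s = 4.327 um^2/s

4.327


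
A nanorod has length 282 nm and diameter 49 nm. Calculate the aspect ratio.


Aspect ratio AR = length / diameter
AR = 282 / 49
AR = 5.76

5.76


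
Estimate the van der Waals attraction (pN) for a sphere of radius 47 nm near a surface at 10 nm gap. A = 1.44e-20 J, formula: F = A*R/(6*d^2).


Convert to SI: R = 47 nm = 4.7e-08 m, d = 10 nm = 1e-08 m
F = A * R / (6 * d^2)
F = 1.44e-20 * 4.7e-08 / (6 * (1e-08)^2)
F = 1.128e-12 N = 1.128 pN

1.128


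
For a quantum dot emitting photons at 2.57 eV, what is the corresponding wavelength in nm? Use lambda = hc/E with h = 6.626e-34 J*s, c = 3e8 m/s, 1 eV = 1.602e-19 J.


Convert energy: E = 2.57 eV = 2.57 * 1.602e-19 = 4.11714e-19 J
lambda = h*c / E = 6.626e-34 * 3e8 / 4.11714e-19
lambda = 4.82811e-07 m = 482.8 nm

482.8


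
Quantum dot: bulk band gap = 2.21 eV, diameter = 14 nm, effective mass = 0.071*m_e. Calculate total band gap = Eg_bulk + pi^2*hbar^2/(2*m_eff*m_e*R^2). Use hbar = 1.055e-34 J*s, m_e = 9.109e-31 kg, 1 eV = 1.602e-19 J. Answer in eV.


Radius R = 14/2 nm = 7e-09 m
Confinement energy dE = pi^2 * hbar^2 / (2 * m_eff * m_e * R^2)
dE = pi^2 * (1.055e-34)^2 / (2 * 0.071 * 9.109e-31 * (7e-09)^2) J, divided by 1.602e-19 J/eV
dE = 0.1082 eV
Total band gap = E_g(bulk) + dE = 2.21 + 0.1082 = 2.3182 eV

2.3182


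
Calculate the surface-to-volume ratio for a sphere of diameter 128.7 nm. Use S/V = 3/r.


Radius r = 128.7/2 = 64.35 nm
S/V = 3 / r = 3 / 64.35
S/V = 0.0466 nm^-1

0.0466


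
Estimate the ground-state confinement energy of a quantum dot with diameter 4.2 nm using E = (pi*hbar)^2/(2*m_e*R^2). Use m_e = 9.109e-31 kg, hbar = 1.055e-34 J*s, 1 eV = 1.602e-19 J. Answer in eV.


Radius R = 4.2/2 = 2.1 nm = 2.1e-09 m
E = (pi * 1.055e-34)^2 / (2 * 9.109e-31 * (2.1e-09)^2)
E(J) = 1.3673e-20
E = E(J) / 1.602e-19 = 0.0853 eV

0.0853


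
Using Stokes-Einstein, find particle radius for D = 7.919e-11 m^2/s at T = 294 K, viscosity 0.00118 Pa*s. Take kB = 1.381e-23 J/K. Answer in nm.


Stokes-Einstein: R = kB*T / (6*pi*eta*D)
R = 1.381e-23 * 294 / (6 * pi * 0.00118 * 7.919e-11)
R = 2.30509e-09 m = 2.31 nm

2.31


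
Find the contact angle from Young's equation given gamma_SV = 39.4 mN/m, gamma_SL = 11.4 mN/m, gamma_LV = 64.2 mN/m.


cos(theta) = (gamma_SV - gamma_SL) / gamma_LV
cos(theta) = (39.4 - 11.4) / 64.2
cos(theta) = 0.436137
theta = arccos(0.436137) = 64.14 degrees

64.14


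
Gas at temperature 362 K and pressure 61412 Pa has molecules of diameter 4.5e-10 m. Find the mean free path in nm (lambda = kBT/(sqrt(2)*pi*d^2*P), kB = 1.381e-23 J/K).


Mean free path: lambda = kB*T / (sqrt(2) * pi * d^2 * P)
lambda = 1.381e-23 * 362 / (sqrt(2) * pi * (4.5e-10)^2 * 61412)
lambda = 9.04814e-08 m
lambda = 90.48 nm

90.48


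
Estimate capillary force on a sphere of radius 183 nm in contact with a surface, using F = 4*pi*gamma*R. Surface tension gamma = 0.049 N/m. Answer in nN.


Convert radius: R = 183 nm = 1.83e-07 m
F = 4 * pi * gamma * R
F = 4 * pi * 0.049 * 1.83e-07
F = 1.12683e-07 N = 112.6826 nN

112.6826


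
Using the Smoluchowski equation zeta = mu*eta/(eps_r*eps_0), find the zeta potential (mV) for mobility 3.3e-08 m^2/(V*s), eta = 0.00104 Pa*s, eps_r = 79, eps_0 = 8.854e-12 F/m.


Smoluchowski equation: zeta = mu * eta / (eps_r * eps_0)
zeta = 3.3e-08 * 0.00104 / (79 * 8.854e-12)
zeta = 0.049066 V = 49.07 mV

49.07


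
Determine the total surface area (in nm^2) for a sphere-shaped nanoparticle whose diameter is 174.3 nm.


Radius r = 174.3/2 = 87.15 nm
Surface area SA = 4 * pi * r^2
SA = 4 * pi * (87.15)^2
SA = 95443.12 nm^2

95443.12


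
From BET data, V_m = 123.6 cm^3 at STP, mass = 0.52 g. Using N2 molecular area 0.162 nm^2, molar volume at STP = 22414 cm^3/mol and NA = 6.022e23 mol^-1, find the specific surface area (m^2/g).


Number of moles in monolayer = V_m / 22414 = 123.6 / 22414 = 0.00551441
Number of molecules = moles * NA = 0.00551441 * 6.022e23
SA = molecules * sigma / mass
SA = (123.6 / 22414) * 6.022e23 * 0.162e-18 / 0.52
SA = 1034.6 m^2/g

1034.6


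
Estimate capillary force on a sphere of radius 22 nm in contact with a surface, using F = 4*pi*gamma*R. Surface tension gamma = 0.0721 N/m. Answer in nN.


Convert radius: R = 22 nm = 2.2e-08 m
F = 4 * pi * gamma * R
F = 4 * pi * 0.0721 * 2.2e-08
F = 1.99328e-08 N = 19.9328 nN

19.9328


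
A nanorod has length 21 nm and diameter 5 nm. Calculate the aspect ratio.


Aspect ratio AR = length / diameter
AR = 21 / 5
AR = 4.2

4.2


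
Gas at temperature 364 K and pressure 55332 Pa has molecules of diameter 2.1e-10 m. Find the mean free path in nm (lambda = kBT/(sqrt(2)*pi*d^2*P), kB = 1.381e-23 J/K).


Mean free path: lambda = kB*T / (sqrt(2) * pi * d^2 * P)
lambda = 1.381e-23 * 364 / (sqrt(2) * pi * (2.1e-10)^2 * 55332)
lambda = 4.63677e-07 m
lambda = 463.68 nm

463.68


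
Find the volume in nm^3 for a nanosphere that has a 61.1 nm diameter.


Radius r = 61.1/2 = 30.55 nm
Volume V = (4/3) * pi * r^3
V = (4/3) * pi * (30.55)^3
V = 119432.43 nm^3

119432.43


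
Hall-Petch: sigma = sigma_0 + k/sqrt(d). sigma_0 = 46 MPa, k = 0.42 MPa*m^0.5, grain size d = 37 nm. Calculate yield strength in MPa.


d = 37 nm = 3.7e-08 m
sqrt(d) = 0.0001923538
Hall-Petch contribution = k / sqrt(d) = 0.42 / 0.0001923538 = 2183.5 MPa
sigma = sigma_0 + k/sqrt(d) = 46 + 2183.5 = 2229.5 MPa

2229.5


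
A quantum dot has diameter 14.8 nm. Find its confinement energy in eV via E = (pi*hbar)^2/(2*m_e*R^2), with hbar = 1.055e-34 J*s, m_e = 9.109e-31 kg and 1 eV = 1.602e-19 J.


Radius R = 14.8/2 = 7.4 nm = 7.4e-09 m
E = (pi * 1.055e-34)^2 / (2 * 9.109e-31 * (7.4e-09)^2)
E(J) = 1.10113e-21
E = E(J) / 1.602e-19 = 0.0069 eV

0.0069


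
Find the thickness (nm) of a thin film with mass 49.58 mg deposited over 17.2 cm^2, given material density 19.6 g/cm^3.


Convert: m = 49.58 mg = 4.9580e-05 kg, A = 17.2 cm^2 = 1.7200e-03 m^2, rho = 19.6 g/cm^3 = 19600 kg/m^3
t = m / (A * rho)
t = 4.9580e-05 / (1.7200e-03 * 19600)
t = 1.4707e-06 m = 1470.7 nm

1470.7


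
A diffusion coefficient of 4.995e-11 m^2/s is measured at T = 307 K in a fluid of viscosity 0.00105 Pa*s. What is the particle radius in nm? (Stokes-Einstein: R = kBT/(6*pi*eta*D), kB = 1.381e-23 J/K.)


Stokes-Einstein: R = kB*T / (6*pi*eta*D)
R = 1.381e-23 * 307 / (6 * pi * 0.00105 * 4.995e-11)
R = 4.28851e-09 m = 4.29 nm

4.29


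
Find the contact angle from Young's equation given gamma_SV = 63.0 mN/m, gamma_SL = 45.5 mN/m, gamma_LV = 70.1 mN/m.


cos(theta) = (gamma_SV - gamma_SL) / gamma_LV
cos(theta) = (63.0 - 45.5) / 70.1
cos(theta) = 0.249643
theta = arccos(0.249643) = 75.54 degrees

75.54


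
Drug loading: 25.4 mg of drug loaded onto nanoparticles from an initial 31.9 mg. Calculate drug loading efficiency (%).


Drug loading efficiency = (drug loaded / drug initial) * 100
DLE = 25.4 / 31.9 * 100
DLE = 0.7962 * 100
DLE = 79.62%

79.62


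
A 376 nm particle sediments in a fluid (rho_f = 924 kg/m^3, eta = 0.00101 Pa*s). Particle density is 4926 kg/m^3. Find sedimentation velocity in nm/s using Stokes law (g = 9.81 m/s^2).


Radius R = 376/2 nm = 1.88e-07 m
Density difference = 4926 - 924 = 4002 kg/m^3
v = 2 * R^2 * (rho_p - rho_f) * g / (9 * eta)
v = 2 * (1.88e-07)^2 * 4002 * 9.81 / (9 * 0.00101)
v = 3.05301e-07 m/s = 305.3008 nm/s

305.3008


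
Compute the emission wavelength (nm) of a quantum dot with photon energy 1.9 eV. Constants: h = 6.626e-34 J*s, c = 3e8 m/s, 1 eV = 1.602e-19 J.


Convert energy: E = 1.9 eV = 1.9 * 1.602e-19 = 3.0438e-19 J
lambda = h*c / E = 6.626e-34 * 3e8 / 3.0438e-19
lambda = 6.53065e-07 m = 653.1 nm

653.1


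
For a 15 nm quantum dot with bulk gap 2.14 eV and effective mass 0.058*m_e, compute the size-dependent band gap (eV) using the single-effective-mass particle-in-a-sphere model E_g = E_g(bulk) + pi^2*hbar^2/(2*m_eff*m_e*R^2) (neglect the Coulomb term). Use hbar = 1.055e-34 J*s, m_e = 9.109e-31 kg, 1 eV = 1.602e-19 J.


Radius R = 15/2 nm = 7.5e-09 m
Confinement energy dE = pi^2 * hbar^2 / (2 * m_eff * m_e * R^2)
dE = pi^2 * (1.055e-34)^2 / (2 * 0.058 * 9.109e-31 * (7.5e-09)^2) J, divided by 1.602e-19 J/eV
dE = 0.1154 eV
Total band gap = E_g(bulk) + dE = 2.14 + 0.1154 = 2.2554 eV

2.2554


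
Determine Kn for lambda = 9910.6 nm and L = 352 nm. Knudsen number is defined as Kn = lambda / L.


Knudsen number Kn = lambda / L
Kn = 9910.6 / 352
Kn = 28.1551

28.1551


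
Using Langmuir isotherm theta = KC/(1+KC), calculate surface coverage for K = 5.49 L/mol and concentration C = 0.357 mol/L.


Langmuir isotherm: theta = K*C / (1 + K*C)
K*C = 5.49 * 0.357 = 1.95993
theta = 1.95993 / (1 + 1.95993) = 1.95993 / 2.95993
theta = 0.6622

0.6622


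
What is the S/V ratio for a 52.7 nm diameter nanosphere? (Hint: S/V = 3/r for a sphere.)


Radius r = 52.7/2 = 26.35 nm
S/V = 3 / r = 3 / 26.35
S/V = 0.1139 nm^-1

0.1139


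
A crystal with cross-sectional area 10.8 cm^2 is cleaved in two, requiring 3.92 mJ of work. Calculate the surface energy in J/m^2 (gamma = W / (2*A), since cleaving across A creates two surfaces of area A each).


Convert: A = 10.8 cm^2 = 0.00108 m^2, W = 3.92 mJ = 0.00392 J
Cleaving exposes two faces of area A, so total new surface = 2*A and gamma = W / (2*A)
gamma = 0.00392 / (2 * 0.00108)
gamma = 1.815 J/m^2

1.815


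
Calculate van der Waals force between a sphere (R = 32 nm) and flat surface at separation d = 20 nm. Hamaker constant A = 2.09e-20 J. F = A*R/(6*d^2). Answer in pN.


Convert to SI: R = 32 nm = 3.2e-08 m, d = 20 nm = 2e-08 m
F = A * R / (6 * d^2)
F = 2.09e-20 * 3.2e-08 / (6 * (2e-08)^2)
F = 2.78667e-13 N = 0.279 pN

0.279


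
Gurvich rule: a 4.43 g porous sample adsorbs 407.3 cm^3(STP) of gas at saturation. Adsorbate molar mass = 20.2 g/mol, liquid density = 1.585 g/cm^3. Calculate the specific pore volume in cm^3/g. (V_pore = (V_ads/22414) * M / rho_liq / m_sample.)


Moles adsorbed n = V_ads / 22414 = 407.3 / 22414 = 1.817168e-02 mol
Liquid volume V_liq = n * M / rho_liq = 1.817168e-02 * 20.2 / 1.585 = 0.23159 cm^3
Specific pore volume V_pore = V_liq / m_sample = 0.23159 / 4.43
V_pore = 0.0523 cm^3/g

0.0523


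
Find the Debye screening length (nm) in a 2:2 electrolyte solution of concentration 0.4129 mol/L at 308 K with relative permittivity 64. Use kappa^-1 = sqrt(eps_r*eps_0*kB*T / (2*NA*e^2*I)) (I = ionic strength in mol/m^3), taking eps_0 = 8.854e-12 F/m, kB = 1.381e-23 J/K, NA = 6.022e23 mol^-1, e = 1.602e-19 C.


Ionic strength I = 0.4129 * 2^2 * 1000 = 1651.6 mol/m^3
kappa^-1 = sqrt(64 * 8.854e-12 * 1.381e-23 * 308 / (2 * 6.022e23 * (1.602e-19)^2 * 1651.6))
kappa^-1 = 0.217 nm

0.217


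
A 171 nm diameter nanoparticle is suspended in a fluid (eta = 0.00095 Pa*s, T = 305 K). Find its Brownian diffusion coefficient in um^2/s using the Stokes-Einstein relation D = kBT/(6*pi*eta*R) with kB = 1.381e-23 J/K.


Radius R = 171/2 = 85.5 nm = 8.55e-08 m
D = kB*T / (6*pi*eta*R)
D = 1.381e-23 * 305 / (6 * pi * 0.00095 * 8.55e-08)
D = 2.75108e-12 m^2/s = 2.751 um^2/s

2.751


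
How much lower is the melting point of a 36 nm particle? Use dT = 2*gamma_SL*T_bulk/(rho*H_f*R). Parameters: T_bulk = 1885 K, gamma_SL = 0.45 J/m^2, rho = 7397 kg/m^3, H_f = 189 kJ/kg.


Radius R = 36/2 = 18 nm = 1.8e-08 m
Convert H_f = 189 kJ/kg = 189000 J/kg
dT = 2 * gamma_SL * T_bulk / (rho * H_f * R)
dT = 2 * 0.45 * 1885 / (7397 * 189000 * 1.8e-08)
dT = 67.4 K

67.4


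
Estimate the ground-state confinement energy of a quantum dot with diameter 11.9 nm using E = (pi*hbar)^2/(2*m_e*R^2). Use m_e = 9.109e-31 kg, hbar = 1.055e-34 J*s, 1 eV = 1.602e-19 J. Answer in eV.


Radius R = 11.9/2 = 5.95 nm = 5.95e-09 m
E = (pi * 1.055e-34)^2 / (2 * 9.109e-31 * (5.95e-09)^2)
E(J) = 1.70322e-21
E = E(J) / 1.602e-19 = 0.0106 eV

0.0106


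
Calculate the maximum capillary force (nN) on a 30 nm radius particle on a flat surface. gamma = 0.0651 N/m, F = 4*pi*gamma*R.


Convert radius: R = 30 nm = 3e-08 m
F = 4 * pi * gamma * R
F = 4 * pi * 0.0651 * 3e-08
F = 2.45421e-08 N = 24.5421 nN

24.5421


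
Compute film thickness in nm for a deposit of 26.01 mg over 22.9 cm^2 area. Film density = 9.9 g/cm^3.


Convert: m = 26.01 mg = 2.6010e-05 kg, A = 22.9 cm^2 = 2.2900e-03 m^2, rho = 9.9 g/cm^3 = 9900 kg/m^3
t = m / (A * rho)
t = 2.6010e-05 / (2.2900e-03 * 9900)
t = 1.1473e-06 m = 1147.3 nm

1147.3


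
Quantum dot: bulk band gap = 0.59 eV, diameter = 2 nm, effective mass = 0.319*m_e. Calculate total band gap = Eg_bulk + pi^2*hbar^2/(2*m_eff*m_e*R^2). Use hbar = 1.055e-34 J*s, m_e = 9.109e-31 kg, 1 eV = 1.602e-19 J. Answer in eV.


Radius R = 2/2 nm = 1e-09 m
Confinement energy dE = pi^2 * hbar^2 / (2 * m_eff * m_e * R^2)
dE = pi^2 * (1.055e-34)^2 / (2 * 0.319 * 9.109e-31 * (1e-09)^2) J, divided by 1.602e-19 J/eV
dE = 1.1799 eV
Total band gap = E_g(bulk) + dE = 0.59 + 1.1799 = 1.7699 eV

1.7699


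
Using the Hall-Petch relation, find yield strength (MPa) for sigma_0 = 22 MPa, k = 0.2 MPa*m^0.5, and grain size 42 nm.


d = 42 nm = 4.2e-08 m
sqrt(d) = 0.000204939
Hall-Petch contribution = k / sqrt(d) = 0.2 / 0.000204939 = 975.9 MPa
sigma = sigma_0 + k/sqrt(d) = 22 + 975.9 = 997.9 MPa

997.9


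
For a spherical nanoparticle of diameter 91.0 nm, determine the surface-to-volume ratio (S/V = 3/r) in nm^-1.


Radius r = 91.0/2 = 45.5 nm
S/V = 3 / r = 3 / 45.5
S/V = 0.0659 nm^-1

0.0659


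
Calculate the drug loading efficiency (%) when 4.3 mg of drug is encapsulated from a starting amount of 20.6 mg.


Drug loading efficiency = (drug loaded / drug initial) * 100
DLE = 4.3 / 20.6 * 100
DLE = 0.2087 * 100
DLE = 20.87%

20.87


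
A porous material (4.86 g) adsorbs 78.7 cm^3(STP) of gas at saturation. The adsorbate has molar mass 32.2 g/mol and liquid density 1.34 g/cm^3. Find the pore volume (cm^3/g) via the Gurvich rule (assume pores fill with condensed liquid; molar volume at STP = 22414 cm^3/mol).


Moles adsorbed n = V_ads / 22414 = 78.7 / 22414 = 3.511198e-03 mol
Liquid volume V_liq = n * M / rho_liq = 3.511198e-03 * 32.2 / 1.34 = 0.08437 cm^3
Specific pore volume V_pore = V_liq / m_sample = 0.08437 / 4.86
V_pore = 0.0174 cm^3/g

0.0174


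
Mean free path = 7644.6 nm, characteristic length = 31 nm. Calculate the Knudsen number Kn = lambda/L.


Knudsen number Kn = lambda / L
Kn = 7644.6 / 31
Kn = 246.6

246.6


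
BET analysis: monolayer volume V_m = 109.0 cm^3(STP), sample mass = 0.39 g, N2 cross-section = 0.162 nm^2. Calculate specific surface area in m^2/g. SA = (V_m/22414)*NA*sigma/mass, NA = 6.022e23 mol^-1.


Number of moles in monolayer = V_m / 22414 = 109.0 / 22414 = 0.00486303
Number of molecules = moles * NA = 0.00486303 * 6.022e23
SA = molecules * sigma / mass
SA = (109.0 / 22414) * 6.022e23 * 0.162e-18 / 0.39
SA = 1216.5 m^2/g

1216.5
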